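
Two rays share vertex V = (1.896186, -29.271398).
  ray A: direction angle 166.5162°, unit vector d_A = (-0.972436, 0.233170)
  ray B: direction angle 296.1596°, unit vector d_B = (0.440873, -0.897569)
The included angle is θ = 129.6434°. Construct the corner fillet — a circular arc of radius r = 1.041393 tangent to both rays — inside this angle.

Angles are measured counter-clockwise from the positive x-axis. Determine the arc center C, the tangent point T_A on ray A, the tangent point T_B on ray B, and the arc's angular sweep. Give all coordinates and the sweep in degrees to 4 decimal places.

bisector direction at 231.3379° = (-0.624726,-0.780844)
center distance |VC| = r/sin(θ/2) = 1.041393/sin(64.8217°) = 1.150725
C = V + |VC|·bis = (1.1773,-30.1699)
T_A = V + ((C−V)·d_A)·d_A = V + 0.4896·d_A = (1.4201,-29.1572)
T_B = V + ((C−V)·d_B)·d_B = V + 0.4896·d_B = (2.1120,-29.7108)
sweep = 180° − θ = 50.3566°

center=(1.1773,-30.1699) T_A=(1.4201,-29.1572) T_B=(2.1120,-29.7108) sweep=50.3566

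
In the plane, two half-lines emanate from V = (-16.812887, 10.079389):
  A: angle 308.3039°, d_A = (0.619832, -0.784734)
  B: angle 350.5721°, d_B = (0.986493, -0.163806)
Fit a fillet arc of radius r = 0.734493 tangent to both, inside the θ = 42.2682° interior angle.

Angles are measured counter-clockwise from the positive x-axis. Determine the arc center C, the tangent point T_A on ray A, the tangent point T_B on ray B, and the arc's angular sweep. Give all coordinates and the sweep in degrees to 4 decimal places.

center=(-15.0588,9.0436) T_A=(-15.6351,8.5883) T_B=(-14.9384,9.7681) sweep=137.7318

bisector direction at 329.4380° = (0.861079,-0.508470)
center distance |VC| = r/sin(θ/2) = 0.734493/sin(21.1341°) = 2.037135
C = V + |VC|·bis = (-15.0588,9.0436)
T_A = V + ((C−V)·d_A)·d_A = V + 1.9001·d_A = (-15.6351,8.5883)
T_B = V + ((C−V)·d_B)·d_B = V + 1.9001·d_B = (-14.9384,9.7681)
sweep = 180° − θ = 137.7318°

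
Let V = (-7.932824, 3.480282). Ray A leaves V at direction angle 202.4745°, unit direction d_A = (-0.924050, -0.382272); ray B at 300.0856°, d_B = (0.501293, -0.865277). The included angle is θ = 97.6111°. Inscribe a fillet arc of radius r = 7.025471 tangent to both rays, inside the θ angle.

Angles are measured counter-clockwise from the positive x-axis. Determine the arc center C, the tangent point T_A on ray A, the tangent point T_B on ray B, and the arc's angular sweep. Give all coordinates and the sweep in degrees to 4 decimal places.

bisector direction at 251.2800° = (-0.320943,-0.947099)
center distance |VC| = r/sin(θ/2) = 7.025471/sin(48.8055°) = 9.336438
C = V + |VC|·bis = (-10.9293,-5.3622)
T_A = V + ((C−V)·d_A)·d_A = V + 6.1491·d_A = (-13.6149,1.1296)
T_B = V + ((C−V)·d_B)·d_B = V + 6.1491·d_B = (-4.8503,-1.8404)
sweep = 180° − θ = 82.3889°

center=(-10.9293,-5.3622) T_A=(-13.6149,1.1296) T_B=(-4.8503,-1.8404) sweep=82.3889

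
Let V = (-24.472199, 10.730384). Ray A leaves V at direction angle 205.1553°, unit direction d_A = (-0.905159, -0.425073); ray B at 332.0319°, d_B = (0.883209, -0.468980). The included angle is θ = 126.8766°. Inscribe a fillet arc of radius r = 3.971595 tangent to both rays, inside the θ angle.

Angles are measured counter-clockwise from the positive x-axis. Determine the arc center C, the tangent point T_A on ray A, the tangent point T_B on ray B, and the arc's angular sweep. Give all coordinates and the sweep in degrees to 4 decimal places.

center=(-24.5812,6.2915) T_A=(-26.2694,9.8864) T_B=(-22.7186,9.7992) sweep=53.1234

bisector direction at 268.5936° = (-0.024544,-0.999699)
center distance |VC| = r/sin(θ/2) = 3.971595/sin(63.4383°) = 4.440248
C = V + |VC|·bis = (-24.5812,6.2915)
T_A = V + ((C−V)·d_A)·d_A = V + 1.9855·d_A = (-26.2694,9.8864)
T_B = V + ((C−V)·d_B)·d_B = V + 1.9855·d_B = (-22.7186,9.7992)
sweep = 180° − θ = 53.1234°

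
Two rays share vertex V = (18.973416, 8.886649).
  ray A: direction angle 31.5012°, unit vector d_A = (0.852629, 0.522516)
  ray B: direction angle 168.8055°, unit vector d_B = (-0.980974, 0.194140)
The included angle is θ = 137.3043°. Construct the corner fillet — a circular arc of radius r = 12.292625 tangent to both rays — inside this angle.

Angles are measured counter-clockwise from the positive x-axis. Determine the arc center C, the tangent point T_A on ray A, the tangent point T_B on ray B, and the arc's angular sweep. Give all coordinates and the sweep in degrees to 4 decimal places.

bisector direction at 100.1534° = (-0.176283,0.984339)
center distance |VC| = r/sin(θ/2) = 12.292625/sin(68.6522°) = 13.198185
C = V + |VC|·bis = (16.6468,21.8781)
T_A = V + ((C−V)·d_A)·d_A = V + 4.8045·d_A = (23.0699,11.3971)
T_B = V + ((C−V)·d_B)·d_B = V + 4.8045·d_B = (14.2603,9.8194)
sweep = 180° − θ = 42.6957°

center=(16.6468,21.8781) T_A=(23.0699,11.3971) T_B=(14.2603,9.8194) sweep=42.6957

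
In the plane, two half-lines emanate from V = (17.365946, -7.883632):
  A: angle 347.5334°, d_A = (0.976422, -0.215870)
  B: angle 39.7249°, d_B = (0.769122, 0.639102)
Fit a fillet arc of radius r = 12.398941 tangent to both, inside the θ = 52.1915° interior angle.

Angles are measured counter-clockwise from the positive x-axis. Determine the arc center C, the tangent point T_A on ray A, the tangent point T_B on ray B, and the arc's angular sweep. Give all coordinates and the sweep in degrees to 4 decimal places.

center=(44.7598,-1.2416) T_A=(42.0832,-13.3482) T_B=(36.8356,8.2947) sweep=127.8085

bisector direction at 13.6291° = (0.971841,0.235637)
center distance |VC| = r/sin(θ/2) = 12.398941/sin(26.0957°) = 28.187576
C = V + |VC|·bis = (44.7598,-1.2416)
T_A = V + ((C−V)·d_A)·d_A = V + 25.3141·d_A = (42.0832,-13.3482)
T_B = V + ((C−V)·d_B)·d_B = V + 25.3141·d_B = (36.8356,8.2947)
sweep = 180° − θ = 127.8085°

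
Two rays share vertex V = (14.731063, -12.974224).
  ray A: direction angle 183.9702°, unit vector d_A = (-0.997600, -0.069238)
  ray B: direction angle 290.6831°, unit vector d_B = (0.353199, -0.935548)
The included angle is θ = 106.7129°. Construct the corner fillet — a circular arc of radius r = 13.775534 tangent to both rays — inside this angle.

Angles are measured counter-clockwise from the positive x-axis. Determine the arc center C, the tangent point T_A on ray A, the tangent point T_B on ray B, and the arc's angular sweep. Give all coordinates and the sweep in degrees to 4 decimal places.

center=(5.4626,-27.4262) T_A=(4.5088,-13.6837) T_B=(18.3502,-22.5607) sweep=73.2871

bisector direction at 237.3267° = (-0.539849,-0.841762)
center distance |VC| = r/sin(θ/2) = 13.775534/sin(53.3565°) = 17.168683
C = V + |VC|·bis = (5.4626,-27.4262)
T_A = V + ((C−V)·d_A)·d_A = V + 10.2469·d_A = (4.5088,-13.6837)
T_B = V + ((C−V)·d_B)·d_B = V + 10.2469·d_B = (18.3502,-22.5607)
sweep = 180° − θ = 73.2871°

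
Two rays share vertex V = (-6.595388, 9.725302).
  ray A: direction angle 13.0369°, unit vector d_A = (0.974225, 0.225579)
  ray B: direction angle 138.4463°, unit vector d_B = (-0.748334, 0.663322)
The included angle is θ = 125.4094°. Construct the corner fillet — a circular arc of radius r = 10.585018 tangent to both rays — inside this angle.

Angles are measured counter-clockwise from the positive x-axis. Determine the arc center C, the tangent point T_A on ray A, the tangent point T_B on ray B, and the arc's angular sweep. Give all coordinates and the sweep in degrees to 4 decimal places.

center=(-3.6617,21.2697) T_A=(-1.2739,10.9575) T_B=(-10.6830,13.3485) sweep=54.5906

bisector direction at 75.7416° = (0.246295,0.969195)
center distance |VC| = r/sin(θ/2) = 10.585018/sin(62.7047°) = 11.911281
C = V + |VC|·bis = (-3.6617,21.2697)
T_A = V + ((C−V)·d_A)·d_A = V + 5.4622·d_A = (-1.2739,10.9575)
T_B = V + ((C−V)·d_B)·d_B = V + 5.4622·d_B = (-10.6830,13.3485)
sweep = 180° − θ = 54.5906°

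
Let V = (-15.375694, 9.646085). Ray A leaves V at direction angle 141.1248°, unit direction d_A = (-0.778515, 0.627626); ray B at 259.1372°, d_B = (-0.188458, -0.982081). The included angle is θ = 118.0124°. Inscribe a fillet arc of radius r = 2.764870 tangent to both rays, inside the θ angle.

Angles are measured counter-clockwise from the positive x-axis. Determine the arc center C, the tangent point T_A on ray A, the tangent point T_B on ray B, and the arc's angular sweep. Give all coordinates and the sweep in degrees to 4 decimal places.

center=(-18.4040,8.5360) T_A=(-16.6687,10.6885) T_B=(-15.6887,8.0150) sweep=61.9876

bisector direction at 200.1310° = (-0.938908,-0.344168)
center distance |VC| = r/sin(θ/2) = 2.764870/sin(59.0062°) = 3.225380
C = V + |VC|·bis = (-18.4040,8.5360)
T_A = V + ((C−V)·d_A)·d_A = V + 1.6609·d_A = (-16.6687,10.6885)
T_B = V + ((C−V)·d_B)·d_B = V + 1.6609·d_B = (-15.6887,8.0150)
sweep = 180° − θ = 61.9876°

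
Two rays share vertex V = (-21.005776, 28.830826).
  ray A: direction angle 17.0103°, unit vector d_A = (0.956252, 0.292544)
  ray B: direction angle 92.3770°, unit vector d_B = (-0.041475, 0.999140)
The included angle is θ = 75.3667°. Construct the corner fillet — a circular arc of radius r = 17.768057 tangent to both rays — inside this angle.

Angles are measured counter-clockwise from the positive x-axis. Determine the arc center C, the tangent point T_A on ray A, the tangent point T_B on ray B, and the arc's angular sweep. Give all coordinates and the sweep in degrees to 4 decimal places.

center=(-4.2070,52.5509) T_A=(0.9909,35.5602) T_B=(-21.9598,51.8140) sweep=104.6333

bisector direction at 54.6936° = (0.577948,0.816074)
center distance |VC| = r/sin(θ/2) = 17.768057/sin(37.6833°) = 29.066157
C = V + |VC|·bis = (-4.2070,52.5509)
T_A = V + ((C−V)·d_A)·d_A = V + 23.0030·d_A = (0.9909,35.5602)
T_B = V + ((C−V)·d_B)·d_B = V + 23.0030·d_B = (-21.9598,51.8140)
sweep = 180° − θ = 104.6333°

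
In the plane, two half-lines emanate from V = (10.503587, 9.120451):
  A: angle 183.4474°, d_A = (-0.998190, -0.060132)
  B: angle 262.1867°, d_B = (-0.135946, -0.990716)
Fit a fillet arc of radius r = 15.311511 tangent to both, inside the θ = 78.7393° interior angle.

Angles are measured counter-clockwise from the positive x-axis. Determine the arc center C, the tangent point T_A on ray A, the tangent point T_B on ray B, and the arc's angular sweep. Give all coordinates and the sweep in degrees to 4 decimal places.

bisector direction at 222.8170° = (-0.733528,-0.679660)
center distance |VC| = r/sin(θ/2) = 15.311511/sin(39.3697°) = 24.138423
C = V + |VC|·bis = (-7.2026,-7.2855)
T_A = V + ((C−V)·d_A)·d_A = V + 18.6607·d_A = (-8.1233,7.9983)
T_B = V + ((C−V)·d_B)·d_B = V + 18.6607·d_B = (7.9668,-9.3670)
sweep = 180° − θ = 101.2607°

center=(-7.2026,-7.2855) T_A=(-8.1233,7.9983) T_B=(7.9668,-9.3670) sweep=101.2607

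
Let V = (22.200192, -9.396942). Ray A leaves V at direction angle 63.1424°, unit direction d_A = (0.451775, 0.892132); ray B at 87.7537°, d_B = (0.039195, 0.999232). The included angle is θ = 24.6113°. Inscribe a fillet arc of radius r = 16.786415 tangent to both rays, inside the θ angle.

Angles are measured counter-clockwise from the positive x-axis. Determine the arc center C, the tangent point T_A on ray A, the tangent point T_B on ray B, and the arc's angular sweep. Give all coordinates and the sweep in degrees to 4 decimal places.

bisector direction at 75.4480° = (0.251258,0.967920)
center distance |VC| = r/sin(θ/2) = 16.786415/sin(12.3056°) = 78.762597
C = V + |VC|·bis = (41.9899,66.8390)
T_A = V + ((C−V)·d_A)·d_A = V + 76.9530·d_A = (56.9656,59.2553)
T_B = V + ((C−V)·d_B)·d_B = V + 76.9530·d_B = (25.2164,67.4969)
sweep = 180° − θ = 155.3887°

center=(41.9899,66.8390) T_A=(56.9656,59.2553) T_B=(25.2164,67.4969) sweep=155.3887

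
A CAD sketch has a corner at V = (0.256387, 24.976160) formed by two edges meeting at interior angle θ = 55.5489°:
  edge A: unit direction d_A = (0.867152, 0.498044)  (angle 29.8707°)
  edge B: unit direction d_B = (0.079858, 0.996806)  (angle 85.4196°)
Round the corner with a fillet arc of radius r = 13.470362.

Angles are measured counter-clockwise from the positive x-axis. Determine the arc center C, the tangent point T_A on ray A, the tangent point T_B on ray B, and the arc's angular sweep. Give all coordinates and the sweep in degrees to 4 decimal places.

bisector direction at 57.6452° = (0.535161,0.844750)
center distance |VC| = r/sin(θ/2) = 13.470362/sin(27.7745°) = 28.906844
C = V + |VC|·bis = (15.7262,49.3952)
T_A = V + ((C−V)·d_A)·d_A = V + 25.5765·d_A = (22.4350,37.7144)
T_B = V + ((C−V)·d_B)·d_B = V + 25.5765·d_B = (2.2989,50.4709)
sweep = 180° − θ = 124.4511°

center=(15.7262,49.3952) T_A=(22.4350,37.7144) T_B=(2.2989,50.4709) sweep=124.4511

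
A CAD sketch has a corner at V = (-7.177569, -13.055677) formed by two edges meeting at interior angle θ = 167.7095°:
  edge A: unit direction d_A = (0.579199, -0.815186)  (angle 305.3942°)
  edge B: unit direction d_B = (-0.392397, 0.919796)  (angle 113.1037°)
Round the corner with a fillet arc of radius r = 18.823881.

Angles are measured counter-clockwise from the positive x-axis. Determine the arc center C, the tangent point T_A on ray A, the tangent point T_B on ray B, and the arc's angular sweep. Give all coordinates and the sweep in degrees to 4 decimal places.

center=(9.3413,-3.8051) T_A=(-6.0037,-14.7078) T_B=(-7.9729,-11.1915) sweep=12.2905

bisector direction at 29.2489° = (0.872505,0.488605)
center distance |VC| = r/sin(θ/2) = 18.823881/sin(83.8547°) = 18.932674
C = V + |VC|·bis = (9.3413,-3.8051)
T_A = V + ((C−V)·d_A)·d_A = V + 2.0267·d_A = (-6.0037,-14.7078)
T_B = V + ((C−V)·d_B)·d_B = V + 2.0267·d_B = (-7.9729,-11.1915)
sweep = 180° − θ = 12.2905°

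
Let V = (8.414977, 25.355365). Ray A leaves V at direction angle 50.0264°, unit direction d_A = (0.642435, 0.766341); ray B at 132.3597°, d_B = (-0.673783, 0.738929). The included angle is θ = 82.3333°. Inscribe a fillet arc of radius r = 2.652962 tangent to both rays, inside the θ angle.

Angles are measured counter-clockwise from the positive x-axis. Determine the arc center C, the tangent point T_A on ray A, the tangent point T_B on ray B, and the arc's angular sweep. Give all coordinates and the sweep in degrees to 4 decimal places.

bisector direction at 91.1930° = (-0.020821,0.999783)
center distance |VC| = r/sin(θ/2) = 2.652962/sin(41.1666°) = 4.030317
C = V + |VC|·bis = (8.3311,29.3848)
T_A = V + ((C−V)·d_A)·d_A = V + 3.0340·d_A = (10.3641,27.6805)
T_B = V + ((C−V)·d_B)·d_B = V + 3.0340·d_B = (6.3707,27.5973)
sweep = 180° − θ = 97.6667°

center=(8.3311,29.3848) T_A=(10.3641,27.6805) T_B=(6.3707,27.5973) sweep=97.6667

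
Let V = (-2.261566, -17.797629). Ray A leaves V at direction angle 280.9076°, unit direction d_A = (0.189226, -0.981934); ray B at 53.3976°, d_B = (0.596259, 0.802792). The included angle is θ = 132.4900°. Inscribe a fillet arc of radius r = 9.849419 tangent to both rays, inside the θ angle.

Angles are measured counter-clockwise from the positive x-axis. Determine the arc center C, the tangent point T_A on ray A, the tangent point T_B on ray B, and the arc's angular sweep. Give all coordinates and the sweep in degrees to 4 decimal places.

bisector direction at 347.1526° = (0.974966,-0.222355)
center distance |VC| = r/sin(θ/2) = 9.849419/sin(66.2450°) = 10.761142
C = V + |VC|·bis = (8.2302,-20.1904)
T_A = V + ((C−V)·d_A)·d_A = V + 4.3349·d_A = (-1.4413,-22.0542)
T_B = V + ((C−V)·d_B)·d_B = V + 4.3349·d_B = (0.3231,-14.3176)
sweep = 180° − θ = 47.5100°

center=(8.2302,-20.1904) T_A=(-1.4413,-22.0542) T_B=(0.3231,-14.3176) sweep=47.5100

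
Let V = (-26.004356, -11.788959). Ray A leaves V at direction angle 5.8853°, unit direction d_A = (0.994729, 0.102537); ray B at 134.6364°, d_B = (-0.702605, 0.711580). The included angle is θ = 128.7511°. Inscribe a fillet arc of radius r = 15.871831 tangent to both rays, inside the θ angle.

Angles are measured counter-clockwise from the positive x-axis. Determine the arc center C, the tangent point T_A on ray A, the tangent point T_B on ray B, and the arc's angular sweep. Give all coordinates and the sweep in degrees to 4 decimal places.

center=(-20.0591,4.7798) T_A=(-18.4316,-11.0084) T_B=(-31.3532,-6.3718) sweep=51.2489

bisector direction at 70.2609° = (0.337738,0.941240)
center distance |VC| = r/sin(θ/2) = 15.871831/sin(64.3756°) = 17.603133
C = V + |VC|·bis = (-20.0591,4.7798)
T_A = V + ((C−V)·d_A)·d_A = V + 7.6128·d_A = (-18.4316,-11.0084)
T_B = V + ((C−V)·d_B)·d_B = V + 7.6128·d_B = (-31.3532,-6.3718)
sweep = 180° − θ = 51.2489°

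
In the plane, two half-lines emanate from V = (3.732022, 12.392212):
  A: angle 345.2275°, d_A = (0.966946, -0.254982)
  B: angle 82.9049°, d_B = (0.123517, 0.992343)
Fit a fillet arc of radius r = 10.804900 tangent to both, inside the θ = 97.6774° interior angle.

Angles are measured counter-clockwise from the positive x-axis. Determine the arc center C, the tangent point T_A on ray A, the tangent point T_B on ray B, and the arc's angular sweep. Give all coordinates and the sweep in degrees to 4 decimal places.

center=(15.6209,20.4314) T_A=(12.8659,9.9836) T_B=(4.8988,21.7660) sweep=82.3226

bisector direction at 34.0662° = (0.828391,0.560150)
center distance |VC| = r/sin(θ/2) = 10.804900/sin(48.8387°) = 14.351812
C = V + |VC|·bis = (15.6209,20.4314)
T_A = V + ((C−V)·d_A)·d_A = V + 9.4461·d_A = (12.8659,9.9836)
T_B = V + ((C−V)·d_B)·d_B = V + 9.4461·d_B = (4.8988,21.7660)
sweep = 180° − θ = 82.3226°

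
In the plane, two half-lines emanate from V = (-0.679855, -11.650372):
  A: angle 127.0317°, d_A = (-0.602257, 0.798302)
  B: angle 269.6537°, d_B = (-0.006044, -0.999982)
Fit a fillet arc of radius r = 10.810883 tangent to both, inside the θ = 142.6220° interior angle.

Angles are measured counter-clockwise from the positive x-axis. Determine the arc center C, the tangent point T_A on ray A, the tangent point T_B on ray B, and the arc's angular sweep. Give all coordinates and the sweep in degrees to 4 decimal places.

bisector direction at 198.3427° = (-0.949191,-0.314700)
center distance |VC| = r/sin(θ/2) = 10.810883/sin(71.3110°) = 11.412651
C = V + |VC|·bis = (-11.5126,-15.2419)
T_A = V + ((C−V)·d_A)·d_A = V + 3.6570·d_A = (-2.8823,-8.7310)
T_B = V + ((C−V)·d_B)·d_B = V + 3.6570·d_B = (-0.7020,-15.3073)
sweep = 180° − θ = 37.3780°

center=(-11.5126,-15.2419) T_A=(-2.8823,-8.7310) T_B=(-0.7020,-15.3073) sweep=37.3780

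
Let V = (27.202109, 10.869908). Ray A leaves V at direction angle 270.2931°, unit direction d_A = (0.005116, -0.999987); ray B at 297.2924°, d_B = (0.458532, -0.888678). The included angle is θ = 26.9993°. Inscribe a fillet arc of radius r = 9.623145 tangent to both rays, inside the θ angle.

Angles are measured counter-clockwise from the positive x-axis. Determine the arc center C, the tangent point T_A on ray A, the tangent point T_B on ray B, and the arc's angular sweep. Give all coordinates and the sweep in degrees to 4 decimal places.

center=(37.0302,-29.1647) T_A=(27.4072,-29.2139) T_B=(45.5821,-24.7522) sweep=153.0007

bisector direction at 283.7928° = (0.238411,-0.971164)
center distance |VC| = r/sin(θ/2) = 9.623145/sin(13.4997°) = 41.223307
C = V + |VC|·bis = (37.0302,-29.1647)
T_A = V + ((C−V)·d_A)·d_A = V + 40.0844·d_A = (27.4072,-29.2139)
T_B = V + ((C−V)·d_B)·d_B = V + 40.0844·d_B = (45.5821,-24.7522)
sweep = 180° − θ = 153.0007°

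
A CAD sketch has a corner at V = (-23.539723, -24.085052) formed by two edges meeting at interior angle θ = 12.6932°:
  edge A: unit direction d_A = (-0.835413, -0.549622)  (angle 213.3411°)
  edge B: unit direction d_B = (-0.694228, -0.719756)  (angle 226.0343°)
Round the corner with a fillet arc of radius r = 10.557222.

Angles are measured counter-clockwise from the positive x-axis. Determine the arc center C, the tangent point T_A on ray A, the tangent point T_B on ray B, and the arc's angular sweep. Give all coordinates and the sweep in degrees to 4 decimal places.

center=(-97.0332,-85.0739) T_A=(-102.8357,-76.2542) T_B=(-89.4346,-92.4030) sweep=167.3068

bisector direction at 219.6877° = (-0.769537,-0.638603)
center distance |VC| = r/sin(θ/2) = 10.557222/sin(6.3466°) = 95.503577
C = V + |VC|·bis = (-97.0332,-85.0739)
T_A = V + ((C−V)·d_A)·d_A = V + 94.9183·d_A = (-102.8357,-76.2542)
T_B = V + ((C−V)·d_B)·d_B = V + 94.9183·d_B = (-89.4346,-92.4030)
sweep = 180° − θ = 167.3068°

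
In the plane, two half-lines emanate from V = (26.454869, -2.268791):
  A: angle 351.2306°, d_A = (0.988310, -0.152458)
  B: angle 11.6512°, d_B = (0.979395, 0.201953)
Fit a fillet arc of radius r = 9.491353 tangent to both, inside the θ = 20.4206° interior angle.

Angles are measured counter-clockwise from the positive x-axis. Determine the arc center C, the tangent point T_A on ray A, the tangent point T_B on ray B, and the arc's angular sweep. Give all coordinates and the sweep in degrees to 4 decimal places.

bisector direction at 1.4409° = (0.999684,0.025146)
center distance |VC| = r/sin(θ/2) = 9.491353/sin(10.2103°) = 53.544307
C = V + |VC|·bis = (79.9822,-0.9224)
T_A = V + ((C−V)·d_A)·d_A = V + 52.6964·d_A = (78.5352,-10.3028)
T_B = V + ((C−V)·d_B)·d_B = V + 52.6964·d_B = (78.0654,8.3734)
sweep = 180° − θ = 159.5794°

center=(79.9822,-0.9224) T_A=(78.5352,-10.3028) T_B=(78.0654,8.3734) sweep=159.5794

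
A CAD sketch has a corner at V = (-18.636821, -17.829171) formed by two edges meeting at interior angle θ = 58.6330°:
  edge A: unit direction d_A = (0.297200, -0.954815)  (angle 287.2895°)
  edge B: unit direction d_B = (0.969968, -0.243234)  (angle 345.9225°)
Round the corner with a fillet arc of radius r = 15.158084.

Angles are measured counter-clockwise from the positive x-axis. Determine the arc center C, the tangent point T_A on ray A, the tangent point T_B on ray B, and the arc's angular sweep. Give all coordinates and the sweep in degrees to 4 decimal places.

center=(3.8587,-39.0977) T_A=(-10.6145,-43.6027) T_B=(7.5457,-24.3948) sweep=121.3670

bisector direction at 316.6060° = (0.726647,-0.687011)
center distance |VC| = r/sin(θ/2) = 15.158084/sin(29.3165°) = 30.958016
C = V + |VC|·bis = (3.8587,-39.0977)
T_A = V + ((C−V)·d_A)·d_A = V + 26.9932·d_A = (-10.6145,-43.6027)
T_B = V + ((C−V)·d_B)·d_B = V + 26.9932·d_B = (7.5457,-24.3948)
sweep = 180° − θ = 121.3670°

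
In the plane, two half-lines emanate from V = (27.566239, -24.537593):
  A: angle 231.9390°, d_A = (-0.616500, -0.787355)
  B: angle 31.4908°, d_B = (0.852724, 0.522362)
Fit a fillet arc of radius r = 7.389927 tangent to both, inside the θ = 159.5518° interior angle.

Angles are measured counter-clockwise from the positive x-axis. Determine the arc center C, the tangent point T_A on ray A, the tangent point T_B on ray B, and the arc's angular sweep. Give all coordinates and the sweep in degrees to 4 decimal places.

bisector direction at 311.7149° = (0.665424,-0.746465)
center distance |VC| = r/sin(θ/2) = 7.389927/sin(79.7759°) = 7.509165
C = V + |VC|·bis = (32.5630,-30.1429)
T_A = V + ((C−V)·d_A)·d_A = V + 1.3329·d_A = (26.7445,-25.5870)
T_B = V + ((C−V)·d_B)·d_B = V + 1.3329·d_B = (28.7028,-23.8414)
sweep = 180° − θ = 20.4482°

center=(32.5630,-30.1429) T_A=(26.7445,-25.5870) T_B=(28.7028,-23.8414) sweep=20.4482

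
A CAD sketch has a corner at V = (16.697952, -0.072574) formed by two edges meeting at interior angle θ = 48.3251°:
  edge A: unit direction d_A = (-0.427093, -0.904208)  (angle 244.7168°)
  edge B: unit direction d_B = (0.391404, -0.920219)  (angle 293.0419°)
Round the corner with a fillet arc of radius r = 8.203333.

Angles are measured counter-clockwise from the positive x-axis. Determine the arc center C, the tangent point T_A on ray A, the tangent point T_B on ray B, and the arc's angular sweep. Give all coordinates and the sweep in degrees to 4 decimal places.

bisector direction at 268.8793° = (-0.019558,-0.999809)
center distance |VC| = r/sin(θ/2) = 8.203333/sin(24.1625°) = 20.041038
C = V + |VC|·bis = (16.3060,-20.1098)
T_A = V + ((C−V)·d_A)·d_A = V + 18.2852·d_A = (8.8885,-16.6062)
T_B = V + ((C−V)·d_B)·d_B = V + 18.2852·d_B = (23.8549,-16.8990)
sweep = 180° − θ = 131.6749°

center=(16.3060,-20.1098) T_A=(8.8885,-16.6062) T_B=(23.8549,-16.8990) sweep=131.6749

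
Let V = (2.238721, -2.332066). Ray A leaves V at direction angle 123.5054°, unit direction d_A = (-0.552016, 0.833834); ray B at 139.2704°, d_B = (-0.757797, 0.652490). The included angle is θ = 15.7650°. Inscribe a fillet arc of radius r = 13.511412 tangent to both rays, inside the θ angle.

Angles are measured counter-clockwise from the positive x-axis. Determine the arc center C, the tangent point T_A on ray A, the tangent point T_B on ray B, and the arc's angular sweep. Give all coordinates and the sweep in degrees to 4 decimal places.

center=(-62.8990,71.5836) T_A=(-51.6327,79.0421) T_B=(-71.7151,61.3447) sweep=164.2350

bisector direction at 131.3879° = (-0.661153,0.750251)
center distance |VC| = r/sin(θ/2) = 13.511412/sin(7.8825°) = 98.521324
C = V + |VC|·bis = (-62.8990,71.5836)
T_A = V + ((C−V)·d_A)·d_A = V + 97.5904·d_A = (-51.6327,79.0421)
T_B = V + ((C−V)·d_B)·d_B = V + 97.5904·d_B = (-71.7151,61.3447)
sweep = 180° − θ = 164.2350°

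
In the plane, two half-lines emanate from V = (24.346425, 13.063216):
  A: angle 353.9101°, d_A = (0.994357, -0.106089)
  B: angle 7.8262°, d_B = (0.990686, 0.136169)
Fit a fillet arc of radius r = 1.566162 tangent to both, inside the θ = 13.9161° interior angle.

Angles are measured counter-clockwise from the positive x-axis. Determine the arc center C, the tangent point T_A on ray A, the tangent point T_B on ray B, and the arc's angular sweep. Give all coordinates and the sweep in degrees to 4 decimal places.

center=(37.2732,13.2591) T_A=(37.1070,11.7018) T_B=(37.0599,14.8107) sweep=166.0839

bisector direction at 0.8682° = (0.999885,0.015151)
center distance |VC| = r/sin(θ/2) = 1.566162/sin(6.9581°) = 12.928251
C = V + |VC|·bis = (37.2732,13.2591)
T_A = V + ((C−V)·d_A)·d_A = V + 12.8330·d_A = (37.1070,11.7018)
T_B = V + ((C−V)·d_B)·d_B = V + 12.8330·d_B = (37.0599,14.8107)
sweep = 180° − θ = 166.0839°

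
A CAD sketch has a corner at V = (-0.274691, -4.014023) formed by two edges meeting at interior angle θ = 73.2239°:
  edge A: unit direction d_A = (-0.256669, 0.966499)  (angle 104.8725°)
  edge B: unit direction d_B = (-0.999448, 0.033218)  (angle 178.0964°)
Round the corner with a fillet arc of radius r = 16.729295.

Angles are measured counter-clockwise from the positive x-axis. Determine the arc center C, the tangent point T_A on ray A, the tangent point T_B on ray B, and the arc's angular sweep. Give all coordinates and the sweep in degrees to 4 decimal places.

bisector direction at 141.4844° = (-0.782439,0.622727)
center distance |VC| = r/sin(θ/2) = 16.729295/sin(36.6120°) = 28.050823
C = V + |VC|·bis = (-22.2228,13.4540)
T_A = V + ((C−V)·d_A)·d_A = V + 22.5162·d_A = (-6.0539,17.7479)
T_B = V + ((C−V)·d_B)·d_B = V + 22.5162·d_B = (-22.7785,-3.2661)
sweep = 180° − θ = 106.7761°

center=(-22.2228,13.4540) T_A=(-6.0539,17.7479) T_B=(-22.7785,-3.2661) sweep=106.7761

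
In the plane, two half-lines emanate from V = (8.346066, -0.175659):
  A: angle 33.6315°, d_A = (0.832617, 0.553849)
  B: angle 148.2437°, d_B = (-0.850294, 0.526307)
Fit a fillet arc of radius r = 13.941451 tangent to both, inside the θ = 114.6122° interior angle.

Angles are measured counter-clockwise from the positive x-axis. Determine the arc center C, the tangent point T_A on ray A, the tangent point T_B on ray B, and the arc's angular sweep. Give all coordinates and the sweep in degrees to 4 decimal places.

center=(8.0750,16.3882) T_A=(15.7965,4.7803) T_B=(0.7375,4.5338) sweep=65.3878

bisector direction at 90.9376° = (-0.016363,0.999866)
center distance |VC| = r/sin(θ/2) = 13.941451/sin(57.3061°) = 16.566036
C = V + |VC|·bis = (8.0750,16.3882)
T_A = V + ((C−V)·d_A)·d_A = V + 8.9482·d_A = (15.7965,4.7803)
T_B = V + ((C−V)·d_B)·d_B = V + 8.9482·d_B = (0.7375,4.5338)
sweep = 180° − θ = 65.3878°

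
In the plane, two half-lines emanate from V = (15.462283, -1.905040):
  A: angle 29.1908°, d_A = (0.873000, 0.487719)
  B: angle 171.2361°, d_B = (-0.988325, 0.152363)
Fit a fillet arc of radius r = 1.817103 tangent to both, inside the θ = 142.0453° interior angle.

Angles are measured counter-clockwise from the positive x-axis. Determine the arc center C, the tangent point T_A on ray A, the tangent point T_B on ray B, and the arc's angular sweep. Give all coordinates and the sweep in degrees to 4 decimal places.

bisector direction at 100.2135° = (-0.177316,0.984154)
center distance |VC| = r/sin(θ/2) = 1.817103/sin(71.0226°) = 1.921544
C = V + |VC|·bis = (15.1216,-0.0139)
T_A = V + ((C−V)·d_A)·d_A = V + 0.6249·d_A = (16.0078,-1.6003)
T_B = V + ((C−V)·d_B)·d_B = V + 0.6249·d_B = (14.8447,-1.8098)
sweep = 180° − θ = 37.9547°

center=(15.1216,-0.0139) T_A=(16.0078,-1.6003) T_B=(14.8447,-1.8098) sweep=37.9547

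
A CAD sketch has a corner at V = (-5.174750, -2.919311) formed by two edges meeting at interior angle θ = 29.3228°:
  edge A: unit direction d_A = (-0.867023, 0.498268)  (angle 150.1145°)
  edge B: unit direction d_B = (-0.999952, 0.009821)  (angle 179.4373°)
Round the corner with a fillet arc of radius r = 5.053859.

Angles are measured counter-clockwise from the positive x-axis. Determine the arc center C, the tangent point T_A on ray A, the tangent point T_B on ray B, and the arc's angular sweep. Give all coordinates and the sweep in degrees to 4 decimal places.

center=(-24.4414,2.3240) T_A=(-21.9232,6.7058) T_B=(-24.4910,-2.7296) sweep=150.6772

bisector direction at 164.7759° = (-0.964906,0.262595)
center distance |VC| = r/sin(θ/2) = 5.053859/sin(14.6614°) = 19.967342
C = V + |VC|·bis = (-24.4414,2.3240)
T_A = V + ((C−V)·d_A)·d_A = V + 19.3172·d_A = (-21.9232,6.7058)
T_B = V + ((C−V)·d_B)·d_B = V + 19.3172·d_B = (-24.4910,-2.7296)
sweep = 180° − θ = 150.6772°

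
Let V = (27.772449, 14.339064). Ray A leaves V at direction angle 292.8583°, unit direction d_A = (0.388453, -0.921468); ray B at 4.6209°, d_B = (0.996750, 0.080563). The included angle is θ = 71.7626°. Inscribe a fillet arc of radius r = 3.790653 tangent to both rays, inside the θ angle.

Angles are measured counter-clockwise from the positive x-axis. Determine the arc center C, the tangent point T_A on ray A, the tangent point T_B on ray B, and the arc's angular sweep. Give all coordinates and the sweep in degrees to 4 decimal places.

bisector direction at 328.7396° = (0.854818,-0.518928)
center distance |VC| = r/sin(θ/2) = 3.790653/sin(35.8813°) = 6.467500
C = V + |VC|·bis = (33.3010,10.9829)
T_A = V + ((C−V)·d_A)·d_A = V + 5.2402·d_A = (29.8080,9.5104)
T_B = V + ((C−V)·d_B)·d_B = V + 5.2402·d_B = (32.9956,14.7612)
sweep = 180° − θ = 108.2374°

center=(33.3010,10.9829) T_A=(29.8080,9.5104) T_B=(32.9956,14.7612) sweep=108.2374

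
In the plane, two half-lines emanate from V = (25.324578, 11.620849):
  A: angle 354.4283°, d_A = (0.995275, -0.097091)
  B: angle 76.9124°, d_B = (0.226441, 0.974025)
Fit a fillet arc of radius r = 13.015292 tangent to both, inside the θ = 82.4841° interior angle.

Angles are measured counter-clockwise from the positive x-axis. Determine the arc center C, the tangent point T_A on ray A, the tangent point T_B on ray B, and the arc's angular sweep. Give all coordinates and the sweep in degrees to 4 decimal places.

center=(41.3634,23.1333) T_A=(40.0997,10.1795) T_B=(28.6861,26.0805) sweep=97.5159

bisector direction at 35.6703° = (0.812385,0.583121)
center distance |VC| = r/sin(θ/2) = 13.015292/sin(41.2420°) = 19.742829
C = V + |VC|·bis = (41.3634,23.1333)
T_A = V + ((C−V)·d_A)·d_A = V + 14.8453·d_A = (40.0997,10.1795)
T_B = V + ((C−V)·d_B)·d_B = V + 14.8453·d_B = (28.6861,26.0805)
sweep = 180° − θ = 97.5159°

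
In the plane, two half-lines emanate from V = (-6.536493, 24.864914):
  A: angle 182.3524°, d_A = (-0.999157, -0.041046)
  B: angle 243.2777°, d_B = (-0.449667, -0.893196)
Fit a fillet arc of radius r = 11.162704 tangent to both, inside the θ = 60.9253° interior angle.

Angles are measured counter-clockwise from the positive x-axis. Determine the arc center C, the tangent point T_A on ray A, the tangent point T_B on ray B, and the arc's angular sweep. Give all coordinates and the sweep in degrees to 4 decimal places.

bisector direction at 212.8151° = (-0.840424,-0.541929)
center distance |VC| = r/sin(θ/2) = 11.162704/sin(30.4627°) = 22.018185
C = V + |VC|·bis = (-25.0411,12.9326)
T_A = V + ((C−V)·d_A)·d_A = V + 18.9788·d_A = (-25.4993,24.0859)
T_B = V + ((C−V)·d_B)·d_B = V + 18.9788·d_B = (-15.0706,7.9131)
sweep = 180° − θ = 119.0747°

center=(-25.0411,12.9326) T_A=(-25.4993,24.0859) T_B=(-15.0706,7.9131) sweep=119.0747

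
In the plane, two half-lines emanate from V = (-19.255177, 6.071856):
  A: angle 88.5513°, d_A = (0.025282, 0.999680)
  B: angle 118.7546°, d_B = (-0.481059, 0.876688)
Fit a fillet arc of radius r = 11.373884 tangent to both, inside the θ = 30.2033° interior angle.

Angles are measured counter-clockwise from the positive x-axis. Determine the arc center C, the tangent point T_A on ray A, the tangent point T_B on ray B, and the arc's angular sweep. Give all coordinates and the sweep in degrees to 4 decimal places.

bisector direction at 103.6530° = (-0.236040,0.971743)
center distance |VC| = r/sin(θ/2) = 11.373884/sin(15.1016°) = 43.656328
C = V + |VC|·bis = (-29.5598,48.4946)
T_A = V + ((C−V)·d_A)·d_A = V + 42.1487·d_A = (-18.1896,48.2070)
T_B = V + ((C−V)·d_B)·d_B = V + 42.1487·d_B = (-39.5312,43.0231)
sweep = 180° − θ = 149.7967°

center=(-29.5598,48.4946) T_A=(-18.1896,48.2070) T_B=(-39.5312,43.0231) sweep=149.7967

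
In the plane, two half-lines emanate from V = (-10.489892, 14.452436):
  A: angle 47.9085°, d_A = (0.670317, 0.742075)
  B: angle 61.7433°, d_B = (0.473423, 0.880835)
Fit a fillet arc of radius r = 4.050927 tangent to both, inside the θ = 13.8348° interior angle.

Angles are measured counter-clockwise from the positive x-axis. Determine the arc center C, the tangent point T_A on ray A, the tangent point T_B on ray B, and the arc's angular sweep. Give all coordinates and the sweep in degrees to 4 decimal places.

bisector direction at 54.8259° = (0.576063,0.817405)
center distance |VC| = r/sin(θ/2) = 4.050927/sin(6.9174°) = 33.634868
C = V + |VC|·bis = (8.8859,41.9458)
T_A = V + ((C−V)·d_A)·d_A = V + 33.3900·d_A = (11.8920,39.2304)
T_B = V + ((C−V)·d_B)·d_B = V + 33.3900·d_B = (5.3177,43.8636)
sweep = 180° − θ = 166.1652°

center=(8.8859,41.9458) T_A=(11.8920,39.2304) T_B=(5.3177,43.8636) sweep=166.1652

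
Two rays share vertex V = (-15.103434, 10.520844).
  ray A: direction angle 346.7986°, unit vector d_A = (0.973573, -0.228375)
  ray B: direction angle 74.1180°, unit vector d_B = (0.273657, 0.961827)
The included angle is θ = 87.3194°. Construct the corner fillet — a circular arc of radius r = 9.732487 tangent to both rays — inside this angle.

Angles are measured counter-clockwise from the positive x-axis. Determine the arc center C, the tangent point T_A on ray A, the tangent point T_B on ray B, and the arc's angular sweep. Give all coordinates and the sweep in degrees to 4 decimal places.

bisector direction at 30.4583° = (0.861998,0.506911)
center distance |VC| = r/sin(θ/2) = 9.732487/sin(43.6597°) = 14.097418
C = V + |VC|·bis = (-2.9515,17.6670)
T_A = V + ((C−V)·d_A)·d_A = V + 10.1988·d_A = (-5.1741,8.1917)
T_B = V + ((C−V)·d_B)·d_B = V + 10.1988·d_B = (-12.3125,20.3303)
sweep = 180° − θ = 92.6806°

center=(-2.9515,17.6670) T_A=(-5.1741,8.1917) T_B=(-12.3125,20.3303) sweep=92.6806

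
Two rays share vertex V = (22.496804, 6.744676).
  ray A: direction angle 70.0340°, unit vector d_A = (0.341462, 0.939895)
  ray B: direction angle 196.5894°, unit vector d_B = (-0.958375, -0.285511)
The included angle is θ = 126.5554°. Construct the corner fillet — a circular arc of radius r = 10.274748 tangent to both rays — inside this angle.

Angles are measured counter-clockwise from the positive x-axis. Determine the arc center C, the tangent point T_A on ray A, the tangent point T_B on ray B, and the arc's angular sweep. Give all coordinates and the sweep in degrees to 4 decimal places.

bisector direction at 133.3117° = (-0.685967,0.727633)
center distance |VC| = r/sin(θ/2) = 10.274748/sin(63.2777°) = 11.503346
C = V + |VC|·bis = (14.6059,15.1149)
T_A = V + ((C−V)·d_A)·d_A = V + 5.1727·d_A = (24.2631,11.6064)
T_B = V + ((C−V)·d_B)·d_B = V + 5.1727·d_B = (17.5394,5.2678)
sweep = 180° − θ = 53.4446°

center=(14.6059,15.1149) T_A=(24.2631,11.6064) T_B=(17.5394,5.2678) sweep=53.4446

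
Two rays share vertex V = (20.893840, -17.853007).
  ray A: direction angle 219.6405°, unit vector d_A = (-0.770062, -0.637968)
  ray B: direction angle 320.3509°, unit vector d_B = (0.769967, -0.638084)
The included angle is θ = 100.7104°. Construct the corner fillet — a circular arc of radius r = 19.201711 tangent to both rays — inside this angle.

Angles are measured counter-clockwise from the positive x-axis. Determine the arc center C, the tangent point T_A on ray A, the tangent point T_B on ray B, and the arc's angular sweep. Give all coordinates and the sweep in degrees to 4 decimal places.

center=(20.8920,-42.7898) T_A=(8.6419,-28.0033) T_B=(33.1443,-28.0051) sweep=79.2896

bisector direction at 269.9957° = (-0.000075,-1.000000)
center distance |VC| = r/sin(θ/2) = 19.201711/sin(50.3552°) = 24.936814
C = V + |VC|·bis = (20.8920,-42.7898)
T_A = V + ((C−V)·d_A)·d_A = V + 15.9103·d_A = (8.6419,-28.0033)
T_B = V + ((C−V)·d_B)·d_B = V + 15.9103·d_B = (33.1443,-28.0051)
sweep = 180° − θ = 79.2896°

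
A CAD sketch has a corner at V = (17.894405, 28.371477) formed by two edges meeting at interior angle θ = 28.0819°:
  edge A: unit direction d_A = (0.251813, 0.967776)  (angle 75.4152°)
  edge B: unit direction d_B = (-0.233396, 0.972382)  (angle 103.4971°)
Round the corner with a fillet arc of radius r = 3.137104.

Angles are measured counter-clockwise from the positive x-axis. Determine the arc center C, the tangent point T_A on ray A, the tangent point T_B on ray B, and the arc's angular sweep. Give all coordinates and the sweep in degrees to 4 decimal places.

center=(18.0171,41.3013) T_A=(21.0532,40.5113) T_B=(14.9667,40.5691) sweep=151.9181

bisector direction at 89.4561° = (0.009492,0.999955)
center distance |VC| = r/sin(θ/2) = 3.137104/sin(14.0410°) = 12.930363
C = V + |VC|·bis = (18.0171,41.3013)
T_A = V + ((C−V)·d_A)·d_A = V + 12.5440·d_A = (21.0532,40.5113)
T_B = V + ((C−V)·d_B)·d_B = V + 12.5440·d_B = (14.9667,40.5691)
sweep = 180° − θ = 151.9181°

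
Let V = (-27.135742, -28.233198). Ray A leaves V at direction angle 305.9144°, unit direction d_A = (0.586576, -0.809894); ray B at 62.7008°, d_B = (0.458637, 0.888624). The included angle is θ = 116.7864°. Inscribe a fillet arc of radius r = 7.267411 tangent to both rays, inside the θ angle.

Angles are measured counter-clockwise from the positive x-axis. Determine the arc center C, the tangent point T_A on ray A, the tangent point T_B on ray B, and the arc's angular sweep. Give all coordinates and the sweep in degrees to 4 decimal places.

center=(-18.6267,-27.5923) T_A=(-24.5125,-31.8552) T_B=(-25.0847,-24.2592) sweep=63.2136

bisector direction at 4.3076° = (0.997175,0.075111)
center distance |VC| = r/sin(θ/2) = 7.267411/sin(58.3932°) = 8.533183
C = V + |VC|·bis = (-18.6267,-27.5923)
T_A = V + ((C−V)·d_A)·d_A = V + 4.4721·d_A = (-24.5125,-31.8552)
T_B = V + ((C−V)·d_B)·d_B = V + 4.4721·d_B = (-25.0847,-24.2592)
sweep = 180° − θ = 63.2136°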